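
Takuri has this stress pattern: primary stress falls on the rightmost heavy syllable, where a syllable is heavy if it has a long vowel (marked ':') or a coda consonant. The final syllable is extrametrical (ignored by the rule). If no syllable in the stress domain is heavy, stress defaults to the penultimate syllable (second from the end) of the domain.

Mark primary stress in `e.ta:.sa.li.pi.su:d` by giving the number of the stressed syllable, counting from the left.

2

The final syllable (6, su:d) is extrametrical; the stress domain is syllables 1–5.
Weights: 1 e L, 2 ta: H, 3 sa L, 4 li L, 5 pi L.
Heavy syllables in the domain: 2. The rightmost is syllable 2 (ta:).
Primary stress: syllable 2 → e.ˈta:.sa.li.pi.su:d.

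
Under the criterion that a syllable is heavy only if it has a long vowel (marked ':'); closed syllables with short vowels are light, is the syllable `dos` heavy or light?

light

`dos`: short vowel, closed (coda /s/). Short vowel → light.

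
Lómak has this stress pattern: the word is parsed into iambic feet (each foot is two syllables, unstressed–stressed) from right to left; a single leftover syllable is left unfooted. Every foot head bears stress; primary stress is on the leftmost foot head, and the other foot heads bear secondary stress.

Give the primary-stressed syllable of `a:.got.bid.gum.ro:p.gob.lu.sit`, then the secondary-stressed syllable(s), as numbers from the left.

primary 2, secondary 4, 6, 8

Parse right to left into iambic (σˈσ) feet: (a:.ˈgot) (bid.ˈgum) (ro:p.ˈgob) (lu.ˈsit).
Foot heads (stressed positions): 2, 4, 6, 8.
End Rule Leftmost: primary stress on the leftmost head = syllable 2.
Secondary stress on 4, 6, 8: a:.ˈgot.bid.ˌgum.ro:p.ˌgob.lu.ˌsit.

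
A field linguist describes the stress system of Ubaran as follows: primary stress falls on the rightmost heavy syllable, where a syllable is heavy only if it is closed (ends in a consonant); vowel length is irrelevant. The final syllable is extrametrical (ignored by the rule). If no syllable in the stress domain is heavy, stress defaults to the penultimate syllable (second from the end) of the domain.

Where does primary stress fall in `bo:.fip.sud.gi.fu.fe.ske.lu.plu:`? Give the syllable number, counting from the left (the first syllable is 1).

3

The final syllable (9, plu:) is extrametrical; the stress domain is syllables 1–8.
Weights: 1 bo: L, 2 fip H, 3 sud H, 4 gi L, 5 fu L, 6 fe L, 7 ske L, 8 lu L.
Heavy syllables in the domain: 2, 3. The rightmost is syllable 3 (sud).
Primary stress: syllable 3 → bo:.fip.ˈsud.gi.fu.fe.ske.lu.plu:.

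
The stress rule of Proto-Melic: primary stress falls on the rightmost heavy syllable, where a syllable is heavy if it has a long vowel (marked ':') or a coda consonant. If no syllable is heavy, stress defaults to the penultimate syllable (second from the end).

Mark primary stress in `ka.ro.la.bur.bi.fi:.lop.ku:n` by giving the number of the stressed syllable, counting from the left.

8

Weights: 1 ka L, 2 ro L, 3 la L, 4 bur H, 5 bi L, 6 fi: H, 7 lop H, 8 ku:n H.
Heavy syllables in the domain: 4, 6, 7, 8. The rightmost is syllable 8 (ku:n).
Primary stress: syllable 8 → ka.ro.la.bur.bi.fi:.lop.ˈku:n.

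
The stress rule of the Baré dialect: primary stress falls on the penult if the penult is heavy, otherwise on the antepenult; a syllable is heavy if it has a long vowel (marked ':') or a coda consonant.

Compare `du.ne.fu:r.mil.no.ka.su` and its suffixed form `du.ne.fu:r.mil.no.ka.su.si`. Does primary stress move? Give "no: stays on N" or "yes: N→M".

Base `du.ne.fu:r.mil.no.ka.su` (7 syllables):
  Weights: 5 no L, 6 ka L, 7 su L.
  The penult (syllable 6, ka) is light, so stress falls on the antepenult (syllable 5, no).
  → primary stress on syllable 5.
Suffixed `du.ne.fu:r.mil.no.ka.su.si` (8 syllables):
  Weights: 6 ka L, 7 su L, 8 si L.
  The penult (syllable 7, su) is light, so stress falls on the antepenult (syllable 6, ka).
  → primary stress on syllable 6.

yes: 5→6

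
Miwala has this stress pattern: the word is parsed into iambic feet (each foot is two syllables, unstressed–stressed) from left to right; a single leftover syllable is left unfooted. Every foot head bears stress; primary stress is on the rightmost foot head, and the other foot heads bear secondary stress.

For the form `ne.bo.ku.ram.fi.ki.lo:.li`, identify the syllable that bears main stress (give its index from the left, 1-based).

8

Parse left to right into iambic (σˈσ) feet: (ne.ˈbo) (ku.ˈram) (fi.ˈki) (lo:.ˈli).
Foot heads (stressed positions): 2, 4, 6, 8.
End Rule Rightmost: primary stress on the rightmost head = syllable 8.
Primary stress: syllable 8 → ne.bo.ku.ram.fi.ki.lo:.ˈli.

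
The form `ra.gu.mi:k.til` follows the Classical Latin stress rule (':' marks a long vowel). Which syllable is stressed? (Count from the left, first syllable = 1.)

3

Classical Latin: stress the penult if heavy (long vowel or closed), else the antepenult.
Weights: 2 gu L, 3 mi:k H, 4 til H.
The penult (syllable 3, mi:k) is heavy, so it takes stress.
Stress on syllable 3: ra.gu.ˈmi:k.til.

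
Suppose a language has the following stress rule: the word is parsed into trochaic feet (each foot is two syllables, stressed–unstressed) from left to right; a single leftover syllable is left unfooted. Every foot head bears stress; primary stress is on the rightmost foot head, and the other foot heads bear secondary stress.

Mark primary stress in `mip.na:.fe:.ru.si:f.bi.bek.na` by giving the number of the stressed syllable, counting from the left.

Parse left to right into trochaic (ˈσσ) feet: (ˈmip.na:) (ˈfe:.ru) (ˈsi:f.bi) (ˈbek.na).
Foot heads (stressed positions): 1, 3, 5, 7.
End Rule Rightmost: primary stress on the rightmost head = syllable 7.
Primary stress: syllable 7 → mip.na:.fe:.ru.si:f.bi.ˈbek.na.

7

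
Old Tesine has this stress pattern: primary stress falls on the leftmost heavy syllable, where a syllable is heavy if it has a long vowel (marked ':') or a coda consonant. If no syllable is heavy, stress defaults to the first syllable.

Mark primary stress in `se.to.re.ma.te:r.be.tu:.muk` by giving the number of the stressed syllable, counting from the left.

5

Weights: 1 se L, 2 to L, 3 re L, 4 ma L, 5 te:r H, 6 be L, 7 tu: H, 8 muk H.
Heavy syllables in the domain: 5, 7, 8. The leftmost is syllable 5 (te:r).
Primary stress: syllable 5 → se.to.re.ma.ˈte:r.be.tu:.muk.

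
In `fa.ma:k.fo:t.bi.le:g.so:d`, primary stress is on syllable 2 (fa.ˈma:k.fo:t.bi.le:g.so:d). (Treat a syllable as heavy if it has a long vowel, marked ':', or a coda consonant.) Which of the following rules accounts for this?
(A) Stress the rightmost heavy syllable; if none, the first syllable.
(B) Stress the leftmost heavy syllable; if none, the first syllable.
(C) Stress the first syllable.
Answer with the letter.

Rule A → syllable 6 (observed: 2).
Rule B → syllable 2 ✓.
Rule C → syllable 1 (observed: 2).

B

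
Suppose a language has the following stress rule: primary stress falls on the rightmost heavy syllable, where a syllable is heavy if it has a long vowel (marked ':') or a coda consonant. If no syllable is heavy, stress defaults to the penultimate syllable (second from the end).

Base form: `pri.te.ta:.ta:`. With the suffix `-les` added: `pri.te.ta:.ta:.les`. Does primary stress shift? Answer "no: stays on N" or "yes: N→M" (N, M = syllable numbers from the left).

yes: 4→5

Base `pri.te.ta:.ta:` (4 syllables):
  Weights: 1 pri L, 2 te L, 3 ta: H, 4 ta: H.
  Heavy syllables in the domain: 3, 4. The rightmost is syllable 4 (ta:).
  → primary stress on syllable 4.
Suffixed `pri.te.ta:.ta:.les` (5 syllables):
  Weights: 1 pri L, 2 te L, 3 ta: H, 4 ta: H, 5 les H.
  Heavy syllables in the domain: 3, 4, 5. The rightmost is syllable 5 (les).
  → primary stress on syllable 5.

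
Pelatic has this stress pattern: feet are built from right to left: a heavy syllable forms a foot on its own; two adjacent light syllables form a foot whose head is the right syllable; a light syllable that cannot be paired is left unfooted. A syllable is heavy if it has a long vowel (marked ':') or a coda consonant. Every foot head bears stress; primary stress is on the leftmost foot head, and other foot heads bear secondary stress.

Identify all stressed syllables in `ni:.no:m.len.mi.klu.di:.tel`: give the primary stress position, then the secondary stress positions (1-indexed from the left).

Weights: 1 ni: H, 2 no:m H, 3 len H, 4 mi L, 5 klu L, 6 di: H, 7 tel H.
Parse right to left (heavy = foot alone; LL = one foot; stranded L unfooted): (ˈni:) (ˈno:m) (ˈlen) (mi.ˈklu) (ˈdi:) (ˈtel).
Foot heads: 1, 2, 3, 5, 6, 7.
Primary stress on the leftmost head = syllable 1.
Secondary stress on 2, 3, 5, 6, 7: ˈni:.ˌno:m.ˌlen.mi.ˌklu.ˌdi:.ˌtel.

primary 1, secondary 2, 3, 5, 6, 7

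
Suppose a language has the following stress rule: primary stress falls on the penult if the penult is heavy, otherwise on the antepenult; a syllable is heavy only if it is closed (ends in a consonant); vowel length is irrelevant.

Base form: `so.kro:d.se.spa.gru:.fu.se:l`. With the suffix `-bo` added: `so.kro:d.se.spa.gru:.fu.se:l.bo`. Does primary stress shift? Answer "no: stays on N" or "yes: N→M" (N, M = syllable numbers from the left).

yes: 5→7

Base `so.kro:d.se.spa.gru:.fu.se:l` (7 syllables):
  Weights: 5 gru: L, 6 fu L, 7 se:l H.
  The penult (syllable 6, fu) is light, so stress falls on the antepenult (syllable 5, gru:).
  → primary stress on syllable 5.
Suffixed `so.kro:d.se.spa.gru:.fu.se:l.bo` (8 syllables):
  Weights: 6 fu L, 7 se:l H, 8 bo L.
  The penult (syllable 7, se:l) is heavy, so it takes stress.
  → primary stress on syllable 7.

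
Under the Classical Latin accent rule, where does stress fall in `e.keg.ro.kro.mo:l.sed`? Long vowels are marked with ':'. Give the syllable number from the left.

Classical Latin: stress the penult if heavy (long vowel or closed), else the antepenult.
Weights: 4 kro L, 5 mo:l H, 6 sed H.
The penult (syllable 5, mo:l) is heavy, so it takes stress.
Stress on syllable 5: e.keg.ro.kro.ˈmo:l.sed.

5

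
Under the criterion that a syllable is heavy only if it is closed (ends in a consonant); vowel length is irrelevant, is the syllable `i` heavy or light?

`i`: short vowel, open (no coda). Open (no coda) → light.

light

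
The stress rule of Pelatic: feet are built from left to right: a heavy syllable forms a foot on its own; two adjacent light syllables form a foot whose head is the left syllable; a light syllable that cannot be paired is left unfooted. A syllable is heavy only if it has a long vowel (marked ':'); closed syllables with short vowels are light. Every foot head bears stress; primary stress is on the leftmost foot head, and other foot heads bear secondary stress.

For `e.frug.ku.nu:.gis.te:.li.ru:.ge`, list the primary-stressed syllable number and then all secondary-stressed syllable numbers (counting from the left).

primary 1, secondary 4, 6, 8

Weights: 1 e L, 2 frug L, 3 ku L, 4 nu: H, 5 gis L, 6 te: H, 7 li L, 8 ru: H, 9 ge L.
Parse left to right (heavy = foot alone; LL = one foot; stranded L unfooted): (ˈe.frug) ku (ˈnu:) gis (ˈte:) li (ˈru:) ge.
Foot heads: 1, 4, 6, 8.
Primary stress on the leftmost head = syllable 1.
Secondary stress on 4, 6, 8: ˈe.frug.ku.ˌnu:.gis.ˌte:.li.ˌru:.ge.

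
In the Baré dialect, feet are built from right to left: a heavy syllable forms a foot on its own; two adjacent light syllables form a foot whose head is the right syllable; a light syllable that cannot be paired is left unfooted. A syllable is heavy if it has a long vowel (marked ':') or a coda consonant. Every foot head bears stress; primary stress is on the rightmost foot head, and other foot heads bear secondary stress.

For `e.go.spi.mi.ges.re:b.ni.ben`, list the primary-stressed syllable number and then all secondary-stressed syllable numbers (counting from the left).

primary 8, secondary 2, 4, 5, 6

Weights: 1 e L, 2 go L, 3 spi L, 4 mi L, 5 ges H, 6 re:b H, 7 ni L, 8 ben H.
Parse right to left (heavy = foot alone; LL = one foot; stranded L unfooted): (e.ˈgo) (spi.ˈmi) (ˈges) (ˈre:b) ni (ˈben).
Foot heads: 2, 4, 5, 6, 8.
Primary stress on the rightmost head = syllable 8.
Secondary stress on 2, 4, 5, 6: e.ˌgo.spi.ˌmi.ˌges.ˌre:b.ni.ˈben.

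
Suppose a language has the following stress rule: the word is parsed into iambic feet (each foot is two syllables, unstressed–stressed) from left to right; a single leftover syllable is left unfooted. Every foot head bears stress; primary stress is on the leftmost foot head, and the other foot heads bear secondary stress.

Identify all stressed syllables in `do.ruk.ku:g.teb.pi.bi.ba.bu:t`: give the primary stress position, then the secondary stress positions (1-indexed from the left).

primary 2, secondary 4, 6, 8

Parse left to right into iambic (σˈσ) feet: (do.ˈruk) (ku:g.ˈteb) (pi.ˈbi) (ba.ˈbu:t).
Foot heads (stressed positions): 2, 4, 6, 8.
End Rule Leftmost: primary stress on the leftmost head = syllable 2.
Secondary stress on 4, 6, 8: do.ˈruk.ku:g.ˌteb.pi.ˌbi.ba.ˌbu:t.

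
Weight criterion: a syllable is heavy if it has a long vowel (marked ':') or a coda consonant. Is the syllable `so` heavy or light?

`so`: short vowel, open (no coda). Short vowel, open → light.

light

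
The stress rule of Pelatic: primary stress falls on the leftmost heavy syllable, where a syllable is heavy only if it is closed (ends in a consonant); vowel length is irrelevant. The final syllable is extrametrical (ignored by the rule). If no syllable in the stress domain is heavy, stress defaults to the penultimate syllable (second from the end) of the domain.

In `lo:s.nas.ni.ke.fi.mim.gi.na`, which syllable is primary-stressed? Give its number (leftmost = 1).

1

The final syllable (8, na) is extrametrical; the stress domain is syllables 1–7.
Weights: 1 lo:s H, 2 nas H, 3 ni L, 4 ke L, 5 fi L, 6 mim H, 7 gi L.
Heavy syllables in the domain: 1, 2, 6. The leftmost is syllable 1 (lo:s).
Primary stress: syllable 1 → ˈlo:s.nas.ni.ke.fi.mim.gi.na.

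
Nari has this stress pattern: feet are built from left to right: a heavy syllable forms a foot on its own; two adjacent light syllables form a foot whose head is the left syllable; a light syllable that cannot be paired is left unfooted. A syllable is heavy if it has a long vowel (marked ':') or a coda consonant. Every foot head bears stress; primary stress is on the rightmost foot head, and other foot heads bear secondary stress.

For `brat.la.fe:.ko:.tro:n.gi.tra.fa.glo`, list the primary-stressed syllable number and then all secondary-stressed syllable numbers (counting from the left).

Weights: 1 brat H, 2 la L, 3 fe: H, 4 ko: H, 5 tro:n H, 6 gi L, 7 tra L, 8 fa L, 9 glo L.
Parse left to right (heavy = foot alone; LL = one foot; stranded L unfooted): (ˈbrat) la (ˈfe:) (ˈko:) (ˈtro:n) (ˈgi.tra) (ˈfa.glo).
Foot heads: 1, 3, 4, 5, 6, 8.
Primary stress on the rightmost head = syllable 8.
Secondary stress on 1, 3, 4, 5, 6: ˌbrat.la.ˌfe:.ˌko:.ˌtro:n.ˌgi.tra.ˈfa.glo.

primary 8, secondary 1, 3, 4, 5, 6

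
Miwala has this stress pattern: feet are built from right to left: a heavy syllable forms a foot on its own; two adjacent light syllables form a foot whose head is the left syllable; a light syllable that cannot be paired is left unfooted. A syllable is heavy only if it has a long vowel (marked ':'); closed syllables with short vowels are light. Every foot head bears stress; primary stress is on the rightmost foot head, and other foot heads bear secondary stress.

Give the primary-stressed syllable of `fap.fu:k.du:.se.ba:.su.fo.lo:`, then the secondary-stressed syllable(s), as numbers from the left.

primary 8, secondary 2, 3, 5, 6

Weights: 1 fap L, 2 fu:k H, 3 du: H, 4 se L, 5 ba: H, 6 su L, 7 fo L, 8 lo: H.
Parse right to left (heavy = foot alone; LL = one foot; stranded L unfooted): fap (ˈfu:k) (ˈdu:) se (ˈba:) (ˈsu.fo) (ˈlo:).
Foot heads: 2, 3, 5, 6, 8.
Primary stress on the rightmost head = syllable 8.
Secondary stress on 2, 3, 5, 6: fap.ˌfu:k.ˌdu:.se.ˌba:.ˌsu.fo.ˈlo:.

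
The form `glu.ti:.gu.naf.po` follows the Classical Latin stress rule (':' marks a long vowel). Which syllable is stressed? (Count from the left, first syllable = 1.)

Classical Latin: stress the penult if heavy (long vowel or closed), else the antepenult.
Weights: 3 gu L, 4 naf H, 5 po L.
The penult (syllable 4, naf) is heavy, so it takes stress.
Stress on syllable 4: glu.ti:.gu.ˈnaf.po.

4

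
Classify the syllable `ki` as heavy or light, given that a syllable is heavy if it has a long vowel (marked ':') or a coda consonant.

`ki`: short vowel, open (no coda). Short vowel, open → light.

light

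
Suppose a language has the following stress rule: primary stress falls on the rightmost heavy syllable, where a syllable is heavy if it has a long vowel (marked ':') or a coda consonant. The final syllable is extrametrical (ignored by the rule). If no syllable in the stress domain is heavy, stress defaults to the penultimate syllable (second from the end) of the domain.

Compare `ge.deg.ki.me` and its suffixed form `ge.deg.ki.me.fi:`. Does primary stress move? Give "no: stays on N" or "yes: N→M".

Base `ge.deg.ki.me` (4 syllables):
  The final syllable (4, me) is extrametrical; the stress domain is syllables 1–3.
  Weights: 1 ge L, 2 deg H, 3 ki L.
  Heavy syllables in the domain: 2. The rightmost is syllable 2 (deg).
  → primary stress on syllable 2.
Suffixed `ge.deg.ki.me.fi:` (5 syllables):
  The final syllable (5, fi:) is extrametrical; the stress domain is syllables 1–4.
  Weights: 1 ge L, 2 deg H, 3 ki L, 4 me L.
  Heavy syllables in the domain: 2. The rightmost is syllable 2 (deg).
  → primary stress on syllable 2.

no: stays on 2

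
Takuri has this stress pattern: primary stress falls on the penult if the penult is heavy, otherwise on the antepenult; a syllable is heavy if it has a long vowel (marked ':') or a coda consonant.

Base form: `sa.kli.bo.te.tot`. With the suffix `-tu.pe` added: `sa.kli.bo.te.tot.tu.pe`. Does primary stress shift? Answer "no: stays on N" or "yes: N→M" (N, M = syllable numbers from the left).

Base `sa.kli.bo.te.tot` (5 syllables):
  Weights: 3 bo L, 4 te L, 5 tot H.
  The penult (syllable 4, te) is light, so stress falls on the antepenult (syllable 3, bo).
  → primary stress on syllable 3.
Suffixed `sa.kli.bo.te.tot.tu.pe` (7 syllables):
  Weights: 5 tot H, 6 tu L, 7 pe L.
  The penult (syllable 6, tu) is light, so stress falls on the antepenult (syllable 5, tot).
  → primary stress on syllable 5.

yes: 3→5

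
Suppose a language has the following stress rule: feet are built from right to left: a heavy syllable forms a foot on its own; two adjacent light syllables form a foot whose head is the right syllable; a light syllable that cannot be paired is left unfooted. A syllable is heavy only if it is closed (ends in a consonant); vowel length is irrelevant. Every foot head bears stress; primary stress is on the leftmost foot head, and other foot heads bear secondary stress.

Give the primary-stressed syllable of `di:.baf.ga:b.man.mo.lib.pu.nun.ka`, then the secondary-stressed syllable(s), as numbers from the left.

primary 2, secondary 3, 4, 6, 8

Weights: 1 di: L, 2 baf H, 3 ga:b H, 4 man H, 5 mo L, 6 lib H, 7 pu L, 8 nun H, 9 ka L.
Parse right to left (heavy = foot alone; LL = one foot; stranded L unfooted): di: (ˈbaf) (ˈga:b) (ˈman) mo (ˈlib) pu (ˈnun) ka.
Foot heads: 2, 3, 4, 6, 8.
Primary stress on the leftmost head = syllable 2.
Secondary stress on 3, 4, 6, 8: di:.ˈbaf.ˌga:b.ˌman.mo.ˌlib.pu.ˌnun.ka.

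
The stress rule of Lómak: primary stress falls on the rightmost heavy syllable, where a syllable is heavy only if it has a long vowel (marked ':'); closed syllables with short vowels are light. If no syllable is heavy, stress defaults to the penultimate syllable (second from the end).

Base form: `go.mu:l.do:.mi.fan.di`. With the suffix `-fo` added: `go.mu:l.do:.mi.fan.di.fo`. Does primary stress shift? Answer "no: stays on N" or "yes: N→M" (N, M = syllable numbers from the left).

Base `go.mu:l.do:.mi.fan.di` (6 syllables):
  Weights: 1 go L, 2 mu:l H, 3 do: H, 4 mi L, 5 fan L, 6 di L.
  Heavy syllables in the domain: 2, 3. The rightmost is syllable 3 (do:).
  → primary stress on syllable 3.
Suffixed `go.mu:l.do:.mi.fan.di.fo` (7 syllables):
  Weights: 1 go L, 2 mu:l H, 3 do: H, 4 mi L, 5 fan L, 6 di L, 7 fo L.
  Heavy syllables in the domain: 2, 3. The rightmost is syllable 3 (do:).
  → primary stress on syllable 3.

no: stays on 3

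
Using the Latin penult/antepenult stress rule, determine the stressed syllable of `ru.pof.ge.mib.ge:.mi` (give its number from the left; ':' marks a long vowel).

Classical Latin: stress the penult if heavy (long vowel or closed), else the antepenult.
Weights: 4 mib H, 5 ge: H, 6 mi L.
The penult (syllable 5, ge:) is heavy, so it takes stress.
Stress on syllable 5: ru.pof.ge.mib.ˈge:.mi.

5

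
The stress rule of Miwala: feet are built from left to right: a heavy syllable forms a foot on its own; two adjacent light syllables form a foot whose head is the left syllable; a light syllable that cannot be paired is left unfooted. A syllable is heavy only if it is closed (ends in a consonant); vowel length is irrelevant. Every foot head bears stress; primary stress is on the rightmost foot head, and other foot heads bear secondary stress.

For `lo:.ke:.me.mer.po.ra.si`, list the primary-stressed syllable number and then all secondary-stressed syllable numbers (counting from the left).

Weights: 1 lo: L, 2 ke: L, 3 me L, 4 mer H, 5 po L, 6 ra L, 7 si L.
Parse left to right (heavy = foot alone; LL = one foot; stranded L unfooted): (ˈlo:.ke:) me (ˈmer) (ˈpo.ra) si.
Foot heads: 1, 4, 5.
Primary stress on the rightmost head = syllable 5.
Secondary stress on 1, 4: ˌlo:.ke:.me.ˌmer.ˈpo.ra.si.

primary 5, secondary 1, 4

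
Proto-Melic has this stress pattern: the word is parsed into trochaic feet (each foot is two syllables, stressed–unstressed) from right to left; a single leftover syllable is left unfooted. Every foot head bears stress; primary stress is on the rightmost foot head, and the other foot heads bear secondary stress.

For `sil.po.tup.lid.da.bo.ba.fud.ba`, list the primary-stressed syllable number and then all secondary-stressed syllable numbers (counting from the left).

primary 8, secondary 2, 4, 6

Parse right to left into trochaic (ˈσσ) feet: sil (ˈpo.tup) (ˈlid.da) (ˈbo.ba) (ˈfud.ba). Syllable 1 is left unfooted.
Foot heads (stressed positions): 2, 4, 6, 8.
End Rule Rightmost: primary stress on the rightmost head = syllable 8.
Secondary stress on 2, 4, 6: sil.ˌpo.tup.ˌlid.da.ˌbo.ba.ˈfud.ba.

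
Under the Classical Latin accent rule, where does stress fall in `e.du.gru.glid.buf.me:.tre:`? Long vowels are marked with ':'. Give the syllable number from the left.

Classical Latin: stress the penult if heavy (long vowel or closed), else the antepenult.
Weights: 5 buf H, 6 me: H, 7 tre: H.
The penult (syllable 6, me:) is heavy, so it takes stress.
Stress on syllable 6: e.du.gru.glid.buf.ˈme:.tre:.

6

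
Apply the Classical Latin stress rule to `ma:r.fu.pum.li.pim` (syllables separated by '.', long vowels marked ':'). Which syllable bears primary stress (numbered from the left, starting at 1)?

Classical Latin: stress the penult if heavy (long vowel or closed), else the antepenult.
Weights: 3 pum H, 4 li L, 5 pim H.
The penult (syllable 4, li) is light, so stress falls on the antepenult (syllable 3, pum).
Stress on syllable 3: ma:r.fu.ˈpum.li.pim.

3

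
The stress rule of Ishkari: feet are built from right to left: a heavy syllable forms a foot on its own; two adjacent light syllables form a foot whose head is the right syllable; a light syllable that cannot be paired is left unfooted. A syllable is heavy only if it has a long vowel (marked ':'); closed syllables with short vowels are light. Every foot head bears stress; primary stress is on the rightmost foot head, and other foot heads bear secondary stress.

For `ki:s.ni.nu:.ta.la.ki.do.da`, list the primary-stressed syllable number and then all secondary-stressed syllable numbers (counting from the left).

primary 8, secondary 1, 3, 6

Weights: 1 ki:s H, 2 ni L, 3 nu: H, 4 ta L, 5 la L, 6 ki L, 7 do L, 8 da L.
Parse right to left (heavy = foot alone; LL = one foot; stranded L unfooted): (ˈki:s) ni (ˈnu:) ta (la.ˈki) (do.ˈda).
Foot heads: 1, 3, 6, 8.
Primary stress on the rightmost head = syllable 8.
Secondary stress on 1, 3, 6: ˌki:s.ni.ˌnu:.ta.la.ˌki.do.ˈda.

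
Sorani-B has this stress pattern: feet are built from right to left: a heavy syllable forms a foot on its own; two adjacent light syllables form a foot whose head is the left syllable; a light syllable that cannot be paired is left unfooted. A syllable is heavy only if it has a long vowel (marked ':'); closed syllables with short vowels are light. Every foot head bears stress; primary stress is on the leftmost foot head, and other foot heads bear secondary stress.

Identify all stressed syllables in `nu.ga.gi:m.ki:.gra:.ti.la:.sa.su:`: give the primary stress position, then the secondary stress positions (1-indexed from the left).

Weights: 1 nu L, 2 ga L, 3 gi:m H, 4 ki: H, 5 gra: H, 6 ti L, 7 la: H, 8 sa L, 9 su: H.
Parse right to left (heavy = foot alone; LL = one foot; stranded L unfooted): (ˈnu.ga) (ˈgi:m) (ˈki:) (ˈgra:) ti (ˈla:) sa (ˈsu:).
Foot heads: 1, 3, 4, 5, 7, 9.
Primary stress on the leftmost head = syllable 1.
Secondary stress on 3, 4, 5, 7, 9: ˈnu.ga.ˌgi:m.ˌki:.ˌgra:.ti.ˌla:.sa.ˌsu:.

primary 1, secondary 3, 4, 5, 7, 9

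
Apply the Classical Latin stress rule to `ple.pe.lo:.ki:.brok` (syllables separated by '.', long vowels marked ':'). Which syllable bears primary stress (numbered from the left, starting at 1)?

Classical Latin: stress the penult if heavy (long vowel or closed), else the antepenult.
Weights: 3 lo: H, 4 ki: H, 5 brok H.
The penult (syllable 4, ki:) is heavy, so it takes stress.
Stress on syllable 4: ple.pe.lo:.ˈki:.brok.

4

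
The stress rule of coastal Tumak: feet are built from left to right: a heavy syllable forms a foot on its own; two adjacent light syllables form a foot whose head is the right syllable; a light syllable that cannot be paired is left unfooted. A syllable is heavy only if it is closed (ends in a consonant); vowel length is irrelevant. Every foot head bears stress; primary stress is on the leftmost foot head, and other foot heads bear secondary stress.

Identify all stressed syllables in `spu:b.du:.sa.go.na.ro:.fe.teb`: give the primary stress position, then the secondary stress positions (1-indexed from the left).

primary 1, secondary 3, 5, 7, 8

Weights: 1 spu:b H, 2 du: L, 3 sa L, 4 go L, 5 na L, 6 ro: L, 7 fe L, 8 teb H.
Parse left to right (heavy = foot alone; LL = one foot; stranded L unfooted): (ˈspu:b) (du:.ˈsa) (go.ˈna) (ro:.ˈfe) (ˈteb).
Foot heads: 1, 3, 5, 7, 8.
Primary stress on the leftmost head = syllable 1.
Secondary stress on 3, 5, 7, 8: ˈspu:b.du:.ˌsa.go.ˌna.ro:.ˌfe.ˌteb.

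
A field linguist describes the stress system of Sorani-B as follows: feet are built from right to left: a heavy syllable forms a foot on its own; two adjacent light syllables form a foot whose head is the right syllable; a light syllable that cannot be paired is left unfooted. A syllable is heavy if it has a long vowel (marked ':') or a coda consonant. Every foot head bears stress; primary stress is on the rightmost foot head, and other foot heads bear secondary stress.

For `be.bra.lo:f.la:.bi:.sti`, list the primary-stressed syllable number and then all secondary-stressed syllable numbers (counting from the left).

primary 5, secondary 2, 3, 4

Weights: 1 be L, 2 bra L, 3 lo:f H, 4 la: H, 5 bi: H, 6 sti L.
Parse right to left (heavy = foot alone; LL = one foot; stranded L unfooted): (be.ˈbra) (ˈlo:f) (ˈla:) (ˈbi:) sti.
Foot heads: 2, 3, 4, 5.
Primary stress on the rightmost head = syllable 5.
Secondary stress on 2, 3, 4: be.ˌbra.ˌlo:f.ˌla:.ˈbi:.sti.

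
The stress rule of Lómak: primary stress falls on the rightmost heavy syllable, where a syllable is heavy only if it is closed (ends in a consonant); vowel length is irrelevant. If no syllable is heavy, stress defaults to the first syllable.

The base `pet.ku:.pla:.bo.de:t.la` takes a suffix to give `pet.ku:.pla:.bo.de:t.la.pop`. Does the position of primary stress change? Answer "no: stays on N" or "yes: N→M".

Base `pet.ku:.pla:.bo.de:t.la` (6 syllables):
  Weights: 1 pet H, 2 ku: L, 3 pla: L, 4 bo L, 5 de:t H, 6 la L.
  Heavy syllables in the domain: 1, 5. The rightmost is syllable 5 (de:t).
  → primary stress on syllable 5.
Suffixed `pet.ku:.pla:.bo.de:t.la.pop` (7 syllables):
  Weights: 1 pet H, 2 ku: L, 3 pla: L, 4 bo L, 5 de:t H, 6 la L, 7 pop H.
  Heavy syllables in the domain: 1, 5, 7. The rightmost is syllable 7 (pop).
  → primary stress on syllable 7.

yes: 5→7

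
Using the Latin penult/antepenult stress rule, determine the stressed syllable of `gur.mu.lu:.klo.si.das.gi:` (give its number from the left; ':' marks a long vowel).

Classical Latin: stress the penult if heavy (long vowel or closed), else the antepenult.
Weights: 5 si L, 6 das H, 7 gi: H.
The penult (syllable 6, das) is heavy, so it takes stress.
Stress on syllable 6: gur.mu.lu:.klo.si.ˈdas.gi:.

6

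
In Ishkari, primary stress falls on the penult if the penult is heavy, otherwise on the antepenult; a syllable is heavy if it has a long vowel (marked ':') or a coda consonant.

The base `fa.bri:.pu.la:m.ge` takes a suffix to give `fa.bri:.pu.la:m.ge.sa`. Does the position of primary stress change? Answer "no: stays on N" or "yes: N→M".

Base `fa.bri:.pu.la:m.ge` (5 syllables):
  Weights: 3 pu L, 4 la:m H, 5 ge L.
  The penult (syllable 4, la:m) is heavy, so it takes stress.
  → primary stress on syllable 4.
Suffixed `fa.bri:.pu.la:m.ge.sa` (6 syllables):
  Weights: 4 la:m H, 5 ge L, 6 sa L.
  The penult (syllable 5, ge) is light, so stress falls on the antepenult (syllable 4, la:m).
  → primary stress on syllable 4.

no: stays on 4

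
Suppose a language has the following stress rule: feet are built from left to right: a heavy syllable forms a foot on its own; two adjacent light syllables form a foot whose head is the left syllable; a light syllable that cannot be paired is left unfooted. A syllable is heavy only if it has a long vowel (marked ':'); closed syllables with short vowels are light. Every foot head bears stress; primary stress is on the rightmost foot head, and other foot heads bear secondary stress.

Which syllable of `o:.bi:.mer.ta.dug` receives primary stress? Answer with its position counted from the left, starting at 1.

3

Weights: 1 o: H, 2 bi: H, 3 mer L, 4 ta L, 5 dug L.
Parse left to right (heavy = foot alone; LL = one foot; stranded L unfooted): (ˈo:) (ˈbi:) (ˈmer.ta) dug.
Foot heads: 1, 2, 3.
Primary stress on the rightmost head = syllable 3.
Primary stress: syllable 3 → o:.bi:.ˈmer.ta.dug.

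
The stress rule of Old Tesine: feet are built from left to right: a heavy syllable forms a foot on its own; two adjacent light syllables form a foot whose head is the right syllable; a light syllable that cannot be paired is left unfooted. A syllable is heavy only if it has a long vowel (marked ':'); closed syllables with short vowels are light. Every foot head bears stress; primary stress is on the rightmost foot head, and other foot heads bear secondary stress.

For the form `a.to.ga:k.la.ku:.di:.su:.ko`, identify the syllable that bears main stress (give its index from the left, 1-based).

Weights: 1 a L, 2 to L, 3 ga:k H, 4 la L, 5 ku: H, 6 di: H, 7 su: H, 8 ko L.
Parse left to right (heavy = foot alone; LL = one foot; stranded L unfooted): (a.ˈto) (ˈga:k) la (ˈku:) (ˈdi:) (ˈsu:) ko.
Foot heads: 2, 3, 5, 6, 7.
Primary stress on the rightmost head = syllable 7.
Primary stress: syllable 7 → a.to.ga:k.la.ku:.di:.ˈsu:.ko.

7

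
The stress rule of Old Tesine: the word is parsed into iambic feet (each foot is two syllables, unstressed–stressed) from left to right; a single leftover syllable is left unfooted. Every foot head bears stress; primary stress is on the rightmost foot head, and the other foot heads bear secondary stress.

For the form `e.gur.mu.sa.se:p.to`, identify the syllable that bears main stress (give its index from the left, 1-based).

Parse left to right into iambic (σˈσ) feet: (e.ˈgur) (mu.ˈsa) (se:p.ˈto).
Foot heads (stressed positions): 2, 4, 6.
End Rule Rightmost: primary stress on the rightmost head = syllable 6.
Primary stress: syllable 6 → e.gur.mu.sa.se:p.ˈto.

6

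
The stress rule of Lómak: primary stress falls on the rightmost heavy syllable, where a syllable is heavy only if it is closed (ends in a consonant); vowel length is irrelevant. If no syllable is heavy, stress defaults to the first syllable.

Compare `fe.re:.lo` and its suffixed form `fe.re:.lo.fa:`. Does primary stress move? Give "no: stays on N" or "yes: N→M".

Base `fe.re:.lo` (3 syllables):
  Weights: 1 fe L, 2 re: L, 3 lo L.
  No heavy syllable in the domain; default to the first syllable = syllable 1.
  → primary stress on syllable 1.
Suffixed `fe.re:.lo.fa:` (4 syllables):
  Weights: 1 fe L, 2 re: L, 3 lo L, 4 fa: L.
  No heavy syllable in the domain; default to the first syllable = syllable 1.
  → primary stress on syllable 1.

no: stays on 1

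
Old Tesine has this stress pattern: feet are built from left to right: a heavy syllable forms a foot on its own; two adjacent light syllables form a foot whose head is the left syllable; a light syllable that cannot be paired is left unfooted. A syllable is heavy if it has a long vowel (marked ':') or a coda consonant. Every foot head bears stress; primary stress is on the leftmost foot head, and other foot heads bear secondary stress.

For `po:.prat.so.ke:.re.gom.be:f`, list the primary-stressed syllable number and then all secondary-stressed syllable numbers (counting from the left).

primary 1, secondary 2, 4, 6, 7

Weights: 1 po: H, 2 prat H, 3 so L, 4 ke: H, 5 re L, 6 gom H, 7 be:f H.
Parse left to right (heavy = foot alone; LL = one foot; stranded L unfooted): (ˈpo:) (ˈprat) so (ˈke:) re (ˈgom) (ˈbe:f).
Foot heads: 1, 2, 4, 6, 7.
Primary stress on the leftmost head = syllable 1.
Secondary stress on 2, 4, 6, 7: ˈpo:.ˌprat.so.ˌke:.re.ˌgom.ˌbe:f.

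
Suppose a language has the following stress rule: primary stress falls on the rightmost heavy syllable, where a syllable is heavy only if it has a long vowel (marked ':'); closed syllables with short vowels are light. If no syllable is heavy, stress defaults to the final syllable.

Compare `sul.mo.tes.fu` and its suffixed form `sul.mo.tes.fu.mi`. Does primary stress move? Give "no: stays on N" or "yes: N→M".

Base `sul.mo.tes.fu` (4 syllables):
  Weights: 1 sul L, 2 mo L, 3 tes L, 4 fu L.
  No heavy syllable in the domain; default to the final syllable = syllable 4.
  → primary stress on syllable 4.
Suffixed `sul.mo.tes.fu.mi` (5 syllables):
  Weights: 1 sul L, 2 mo L, 3 tes L, 4 fu L, 5 mi L.
  No heavy syllable in the domain; default to the final syllable = syllable 5.
  → primary stress on syllable 5.

yes: 4→5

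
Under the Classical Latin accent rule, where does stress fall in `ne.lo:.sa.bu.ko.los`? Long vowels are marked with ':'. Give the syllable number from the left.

4

Classical Latin: stress the penult if heavy (long vowel or closed), else the antepenult.
Weights: 4 bu L, 5 ko L, 6 los H.
The penult (syllable 5, ko) is light, so stress falls on the antepenult (syllable 4, bu).
Stress on syllable 4: ne.lo:.sa.ˈbu.ko.los.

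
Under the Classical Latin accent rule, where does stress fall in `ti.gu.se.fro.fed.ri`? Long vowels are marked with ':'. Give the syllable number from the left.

5

Classical Latin: stress the penult if heavy (long vowel or closed), else the antepenult.
Weights: 4 fro L, 5 fed H, 6 ri L.
The penult (syllable 5, fed) is heavy, so it takes stress.
Stress on syllable 5: ti.gu.se.fro.ˈfed.ri.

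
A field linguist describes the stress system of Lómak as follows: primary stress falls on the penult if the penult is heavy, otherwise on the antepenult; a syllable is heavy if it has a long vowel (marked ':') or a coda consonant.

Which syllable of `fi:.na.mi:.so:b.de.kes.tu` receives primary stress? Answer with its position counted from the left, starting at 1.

6

Weights: 5 de L, 6 kes H, 7 tu L.
The penult (syllable 6, kes) is heavy, so it takes stress.
Primary stress: syllable 6 → fi:.na.mi:.so:b.de.ˈkes.tu.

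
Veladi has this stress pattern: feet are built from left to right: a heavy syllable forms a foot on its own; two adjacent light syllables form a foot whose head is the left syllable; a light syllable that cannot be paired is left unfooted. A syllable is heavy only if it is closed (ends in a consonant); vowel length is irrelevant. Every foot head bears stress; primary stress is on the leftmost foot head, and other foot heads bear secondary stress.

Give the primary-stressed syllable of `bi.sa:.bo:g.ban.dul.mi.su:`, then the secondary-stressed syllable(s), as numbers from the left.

Weights: 1 bi L, 2 sa: L, 3 bo:g H, 4 ban H, 5 dul H, 6 mi L, 7 su: L.
Parse left to right (heavy = foot alone; LL = one foot; stranded L unfooted): (ˈbi.sa:) (ˈbo:g) (ˈban) (ˈdul) (ˈmi.su:).
Foot heads: 1, 3, 4, 5, 6.
Primary stress on the leftmost head = syllable 1.
Secondary stress on 3, 4, 5, 6: ˈbi.sa:.ˌbo:g.ˌban.ˌdul.ˌmi.su:.

primary 1, secondary 3, 4, 5, 6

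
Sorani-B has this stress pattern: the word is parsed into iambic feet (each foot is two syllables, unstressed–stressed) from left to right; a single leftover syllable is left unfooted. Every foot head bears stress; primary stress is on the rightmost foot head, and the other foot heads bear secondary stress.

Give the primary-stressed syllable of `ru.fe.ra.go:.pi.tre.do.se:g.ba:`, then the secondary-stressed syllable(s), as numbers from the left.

Parse left to right into iambic (σˈσ) feet: (ru.ˈfe) (ra.ˈgo:) (pi.ˈtre) (do.ˈse:g) ba:. Syllable 9 is left unfooted.
Foot heads (stressed positions): 2, 4, 6, 8.
End Rule Rightmost: primary stress on the rightmost head = syllable 8.
Secondary stress on 2, 4, 6: ru.ˌfe.ra.ˌgo:.pi.ˌtre.do.ˈse:g.ba:.

primary 8, secondary 2, 4, 6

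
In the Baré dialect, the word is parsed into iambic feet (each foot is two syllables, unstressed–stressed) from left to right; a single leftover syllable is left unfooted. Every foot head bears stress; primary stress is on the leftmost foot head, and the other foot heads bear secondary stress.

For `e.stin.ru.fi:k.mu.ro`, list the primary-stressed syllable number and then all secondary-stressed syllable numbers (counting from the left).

Parse left to right into iambic (σˈσ) feet: (e.ˈstin) (ru.ˈfi:k) (mu.ˈro).
Foot heads (stressed positions): 2, 4, 6.
End Rule Leftmost: primary stress on the leftmost head = syllable 2.
Secondary stress on 4, 6: e.ˈstin.ru.ˌfi:k.mu.ˌro.

primary 2, secondary 4, 6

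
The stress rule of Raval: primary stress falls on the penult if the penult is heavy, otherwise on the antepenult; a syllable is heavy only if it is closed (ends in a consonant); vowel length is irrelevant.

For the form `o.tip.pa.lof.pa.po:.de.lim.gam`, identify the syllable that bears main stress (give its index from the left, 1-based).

8

Weights: 7 de L, 8 lim H, 9 gam H.
The penult (syllable 8, lim) is heavy, so it takes stress.
Primary stress: syllable 8 → o.tip.pa.lof.pa.po:.de.ˈlim.gam.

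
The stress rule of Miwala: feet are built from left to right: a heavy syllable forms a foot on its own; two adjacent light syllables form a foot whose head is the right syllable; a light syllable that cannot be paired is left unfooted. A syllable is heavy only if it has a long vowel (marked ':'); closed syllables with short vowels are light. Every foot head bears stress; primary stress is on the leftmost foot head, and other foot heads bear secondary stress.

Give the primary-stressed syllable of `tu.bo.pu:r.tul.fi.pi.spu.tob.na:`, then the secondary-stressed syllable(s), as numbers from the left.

Weights: 1 tu L, 2 bo L, 3 pu:r H, 4 tul L, 5 fi L, 6 pi L, 7 spu L, 8 tob L, 9 na: H.
Parse left to right (heavy = foot alone; LL = one foot; stranded L unfooted): (tu.ˈbo) (ˈpu:r) (tul.ˈfi) (pi.ˈspu) tob (ˈna:).
Foot heads: 2, 3, 5, 7, 9.
Primary stress on the leftmost head = syllable 2.
Secondary stress on 3, 5, 7, 9: tu.ˈbo.ˌpu:r.tul.ˌfi.pi.ˌspu.tob.ˌna:.

primary 2, secondary 3, 5, 7, 9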